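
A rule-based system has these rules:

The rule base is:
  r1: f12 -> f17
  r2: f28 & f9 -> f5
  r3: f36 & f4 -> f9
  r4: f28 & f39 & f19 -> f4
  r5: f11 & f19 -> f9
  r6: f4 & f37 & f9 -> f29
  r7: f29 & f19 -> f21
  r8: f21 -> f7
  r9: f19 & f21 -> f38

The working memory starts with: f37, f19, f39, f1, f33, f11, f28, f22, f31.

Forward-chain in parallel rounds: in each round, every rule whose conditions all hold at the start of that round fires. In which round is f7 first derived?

4

Round 1 — r4, r5, derive f4, f9.
Round 2 — r2, r6, derive f5, f29.
Round 3 — r7, derive f21.
Round 4 — r8, r9, derive f7, f38.
f7 first appears in round 4.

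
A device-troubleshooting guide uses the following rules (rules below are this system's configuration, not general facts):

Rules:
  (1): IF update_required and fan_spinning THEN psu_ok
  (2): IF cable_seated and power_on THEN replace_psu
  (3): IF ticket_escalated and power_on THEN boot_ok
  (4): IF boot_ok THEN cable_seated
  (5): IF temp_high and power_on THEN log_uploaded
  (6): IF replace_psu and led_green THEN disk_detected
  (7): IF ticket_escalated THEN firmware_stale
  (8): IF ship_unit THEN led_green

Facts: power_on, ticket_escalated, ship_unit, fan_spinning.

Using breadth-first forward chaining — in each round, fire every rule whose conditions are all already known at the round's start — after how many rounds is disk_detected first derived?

Round 1: (3) [IF ticket_escalated and power_on THEN boot_ok]; (7) [IF ticket_escalated THEN firmware_stale]; (8) [IF ship_unit THEN led_green]. Adds boot_ok, firmware_stale, led_green.
Round 2: (4) [IF boot_ok THEN cable_seated]. Adds cable_seated.
Round 3: (2) [IF cable_seated and power_on THEN replace_psu]. Adds replace_psu.
Round 4: (6) [IF replace_psu and led_green THEN disk_detected]. Adds disk_detected.
disk_detected first appears in round 4.

4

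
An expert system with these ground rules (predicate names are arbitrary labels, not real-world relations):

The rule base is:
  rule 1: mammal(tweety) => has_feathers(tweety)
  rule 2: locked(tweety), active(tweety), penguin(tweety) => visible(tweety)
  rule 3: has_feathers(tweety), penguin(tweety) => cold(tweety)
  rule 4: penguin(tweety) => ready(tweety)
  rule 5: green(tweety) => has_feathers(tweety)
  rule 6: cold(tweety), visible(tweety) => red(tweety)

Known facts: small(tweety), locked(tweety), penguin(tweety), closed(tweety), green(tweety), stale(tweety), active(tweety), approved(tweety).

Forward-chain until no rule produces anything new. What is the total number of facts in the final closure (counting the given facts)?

[1] rule 2 [locked(tweety), active(tweety), penguin(tweety) => visible(tweety)]; rule 4 [penguin(tweety) => ready(tweety)]; rule 5 [green(tweety) => has_feathers(tweety)]. ⇒ new: visible(tweety), ready(tweety), has_feathers(tweety).
[2] rule 3 [has_feathers(tweety), penguin(tweety) => cold(tweety)]. ⇒ new: cold(tweety).
[3] rule 6 [cold(tweety), visible(tweety) => red(tweety)]. ⇒ new: red(tweety).
Closure: {active(tweety), approved(tweety), closed(tweety), cold(tweety), green(tweety), has_feathers(tweety), locked(tweety), penguin(tweety), ready(tweety), red(tweety), small(tweety), stale(tweety), visible(tweety)} — 13 facts.

13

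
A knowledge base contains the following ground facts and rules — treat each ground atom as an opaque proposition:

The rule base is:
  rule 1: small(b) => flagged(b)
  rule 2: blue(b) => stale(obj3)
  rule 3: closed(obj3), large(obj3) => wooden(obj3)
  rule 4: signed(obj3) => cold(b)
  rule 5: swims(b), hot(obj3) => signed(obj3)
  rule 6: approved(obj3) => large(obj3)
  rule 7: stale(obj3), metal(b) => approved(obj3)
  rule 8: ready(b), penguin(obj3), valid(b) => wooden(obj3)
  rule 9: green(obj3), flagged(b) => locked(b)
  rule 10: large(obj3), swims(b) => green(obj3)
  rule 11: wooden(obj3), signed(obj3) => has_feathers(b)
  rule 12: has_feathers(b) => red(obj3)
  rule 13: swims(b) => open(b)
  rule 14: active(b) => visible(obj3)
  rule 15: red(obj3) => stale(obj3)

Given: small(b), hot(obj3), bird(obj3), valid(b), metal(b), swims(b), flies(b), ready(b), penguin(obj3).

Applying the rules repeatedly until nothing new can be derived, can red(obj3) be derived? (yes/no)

[1] rule 1 [small(b) => flagged(b)]; rule 5 [swims(b), hot(obj3) => signed(obj3)]; rule 8 [ready(b), penguin(obj3), valid(b) => wooden(obj3)]; rule 13 [swims(b) => open(b)]. ⇒ new: flagged(b), signed(obj3), wooden(obj3), open(b).
[2] rule 4 [signed(obj3) => cold(b)]; rule 11 [wooden(obj3), signed(obj3) => has_feathers(b)]. ⇒ new: cold(b), has_feathers(b).
[3] rule 12 [has_feathers(b) => red(obj3)]. ⇒ new: red(obj3).
[4] rule 15 [red(obj3) => stale(obj3)]. ⇒ new: stale(obj3).
[5] rule 7 [stale(obj3), metal(b) => approved(obj3)]. ⇒ new: approved(obj3).
[6] rule 6 [approved(obj3) => large(obj3)]. ⇒ new: large(obj3).
[7] rule 10 [large(obj3), swims(b) => green(obj3)]. ⇒ new: green(obj3).
[8] rule 9 [green(obj3), flagged(b) => locked(b)]. ⇒ new: locked(b).
red(obj3) appears in round 3, so it is derivable.

yes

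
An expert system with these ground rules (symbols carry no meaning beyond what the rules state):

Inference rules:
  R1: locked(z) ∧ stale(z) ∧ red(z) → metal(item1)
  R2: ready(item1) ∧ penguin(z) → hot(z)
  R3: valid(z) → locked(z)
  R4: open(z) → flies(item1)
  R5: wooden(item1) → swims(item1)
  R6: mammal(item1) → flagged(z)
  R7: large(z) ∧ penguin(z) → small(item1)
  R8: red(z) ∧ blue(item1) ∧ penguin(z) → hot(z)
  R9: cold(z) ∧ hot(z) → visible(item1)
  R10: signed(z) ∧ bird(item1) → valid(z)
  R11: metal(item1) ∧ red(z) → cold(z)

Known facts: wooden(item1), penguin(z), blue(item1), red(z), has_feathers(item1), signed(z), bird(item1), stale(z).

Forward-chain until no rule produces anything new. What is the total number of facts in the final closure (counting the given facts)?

15

Round 1 fires R5, R8, R10, giving swims(item1), hot(z), valid(z).
Round 2 fires R3, giving locked(z).
Round 3 fires R1, giving metal(item1).
Round 4 fires R11, giving cold(z).
Round 5 fires R9, giving visible(item1).
Closure: {bird(item1), blue(item1), cold(z), has_feathers(item1), hot(z), locked(z), metal(item1), penguin(z), red(z), signed(z), stale(z), swims(item1), valid(z), visible(item1), wooden(item1)} — 15 facts.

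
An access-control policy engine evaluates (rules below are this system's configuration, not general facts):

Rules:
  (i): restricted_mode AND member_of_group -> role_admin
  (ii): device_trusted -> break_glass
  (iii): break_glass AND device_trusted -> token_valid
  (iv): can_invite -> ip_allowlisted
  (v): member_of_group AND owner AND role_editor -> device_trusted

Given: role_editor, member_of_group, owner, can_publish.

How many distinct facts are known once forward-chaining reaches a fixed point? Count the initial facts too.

7

Round 1: (v) [member_of_group AND owner AND role_editor -> device_trusted]. New: device_trusted.
Round 2: (ii) [device_trusted -> break_glass]. New: break_glass.
Round 3: (iii) [break_glass AND device_trusted -> token_valid]. New: token_valid.
Closure: {break_glass, can_publish, device_trusted, member_of_group, owner, role_editor, token_valid} — 7 facts.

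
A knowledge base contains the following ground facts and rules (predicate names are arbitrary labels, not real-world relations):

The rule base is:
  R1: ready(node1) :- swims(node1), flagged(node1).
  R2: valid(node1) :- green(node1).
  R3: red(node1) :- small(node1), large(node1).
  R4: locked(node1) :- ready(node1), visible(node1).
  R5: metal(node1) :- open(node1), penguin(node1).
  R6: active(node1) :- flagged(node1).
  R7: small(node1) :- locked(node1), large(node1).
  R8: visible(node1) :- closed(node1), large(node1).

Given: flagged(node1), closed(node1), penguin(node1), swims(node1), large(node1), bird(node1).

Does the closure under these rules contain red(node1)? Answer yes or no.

yes

[1] R1 [ready(node1) :- swims(node1), flagged(node1).]; R6 [active(node1) :- flagged(node1).]; R8 [visible(node1) :- closed(node1), large(node1).]. ⇒ new: ready(node1), active(node1), visible(node1).
[2] R4 [locked(node1) :- ready(node1), visible(node1).]. ⇒ new: locked(node1).
[3] R7 [small(node1) :- locked(node1), large(node1).]. ⇒ new: small(node1).
[4] R3 [red(node1) :- small(node1), large(node1).]. ⇒ new: red(node1).
red(node1) appears in round 4, so it is derivable.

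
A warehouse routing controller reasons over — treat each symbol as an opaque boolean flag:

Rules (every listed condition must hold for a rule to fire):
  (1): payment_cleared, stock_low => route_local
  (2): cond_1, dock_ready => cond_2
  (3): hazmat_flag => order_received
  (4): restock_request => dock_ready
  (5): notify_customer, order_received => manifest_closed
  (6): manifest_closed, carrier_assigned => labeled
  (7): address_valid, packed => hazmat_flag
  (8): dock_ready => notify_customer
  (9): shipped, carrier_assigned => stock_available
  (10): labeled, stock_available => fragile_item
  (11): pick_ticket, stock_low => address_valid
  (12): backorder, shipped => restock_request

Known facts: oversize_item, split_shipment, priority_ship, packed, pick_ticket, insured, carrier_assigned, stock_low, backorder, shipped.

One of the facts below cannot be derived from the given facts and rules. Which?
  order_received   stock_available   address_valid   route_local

Round 1 — (9), (11), (12), derive stock_available, address_valid, restock_request.
Round 2 — (4), (7), derive dock_ready, hazmat_flag.
Round 3 — (3), (8), derive order_received, notify_customer.
Round 4 — (5), derive manifest_closed.
Round 5 — (6), derive labeled.
Round 6 — (10), derive fragile_item.
Derived: address_valid (round 1), order_received (round 3), stock_available (round 1). route_local never appears in any round.

route_local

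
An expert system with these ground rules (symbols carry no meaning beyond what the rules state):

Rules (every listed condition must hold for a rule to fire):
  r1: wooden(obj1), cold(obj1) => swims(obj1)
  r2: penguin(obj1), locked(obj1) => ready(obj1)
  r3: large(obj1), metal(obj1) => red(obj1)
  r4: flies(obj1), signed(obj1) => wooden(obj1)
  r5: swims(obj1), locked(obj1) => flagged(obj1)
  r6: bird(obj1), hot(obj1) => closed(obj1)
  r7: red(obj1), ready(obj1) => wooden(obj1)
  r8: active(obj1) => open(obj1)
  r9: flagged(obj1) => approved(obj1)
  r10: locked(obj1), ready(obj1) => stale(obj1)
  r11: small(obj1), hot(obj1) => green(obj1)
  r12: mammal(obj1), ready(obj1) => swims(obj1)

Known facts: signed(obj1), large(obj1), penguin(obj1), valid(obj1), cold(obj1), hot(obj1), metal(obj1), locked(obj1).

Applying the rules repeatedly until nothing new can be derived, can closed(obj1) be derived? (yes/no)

Round 1 fires r2, r3, giving ready(obj1), red(obj1).
Round 2 fires r7, r10, giving wooden(obj1), stale(obj1).
Round 3 fires r1, giving swims(obj1).
Round 4 fires r5, giving flagged(obj1).
Round 5 fires r9, giving approved(obj1).
Fixed point reached. closed(obj1) is concluded only by r6; r6 needs bird(obj1) (never derived).

no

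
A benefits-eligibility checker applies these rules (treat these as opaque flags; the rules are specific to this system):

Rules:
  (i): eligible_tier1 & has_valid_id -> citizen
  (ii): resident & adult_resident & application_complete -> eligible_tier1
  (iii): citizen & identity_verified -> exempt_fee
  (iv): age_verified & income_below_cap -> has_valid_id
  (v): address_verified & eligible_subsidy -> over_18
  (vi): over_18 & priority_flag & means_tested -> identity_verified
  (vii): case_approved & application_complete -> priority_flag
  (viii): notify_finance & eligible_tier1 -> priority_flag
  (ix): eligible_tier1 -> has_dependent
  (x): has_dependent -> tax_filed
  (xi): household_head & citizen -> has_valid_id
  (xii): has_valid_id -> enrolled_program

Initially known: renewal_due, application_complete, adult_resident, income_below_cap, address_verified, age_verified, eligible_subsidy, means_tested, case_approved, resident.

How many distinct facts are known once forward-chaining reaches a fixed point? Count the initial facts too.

Round 1 — (ii), (iv), (v), (vii), derive eligible_tier1, has_valid_id, over_18, priority_flag.
Round 2 — (i), (vi), (ix), (xii), derive citizen, identity_verified, has_dependent, enrolled_program.
Round 3 — (iii), (x), derive exempt_fee, tax_filed.
Closure: {address_verified, adult_resident, age_verified, application_complete, case_approved, citizen, eligible_subsidy, eligible_tier1, enrolled_program, exempt_fee, has_dependent, has_valid_id, identity_verified, income_below_cap, means_tested, over_18, priority_flag, renewal_due, resident, tax_filed} — 20 facts.

20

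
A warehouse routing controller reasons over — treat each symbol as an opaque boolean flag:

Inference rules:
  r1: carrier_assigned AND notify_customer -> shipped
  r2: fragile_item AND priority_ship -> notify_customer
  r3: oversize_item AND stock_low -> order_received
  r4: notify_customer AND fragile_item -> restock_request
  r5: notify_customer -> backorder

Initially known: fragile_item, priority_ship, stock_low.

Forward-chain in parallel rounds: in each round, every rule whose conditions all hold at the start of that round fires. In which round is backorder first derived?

2

Round 1: r2 [fragile_item AND priority_ship -> notify_customer]. Adds notify_customer.
Round 2: r4 [notify_customer AND fragile_item -> restock_request]; r5 [notify_customer -> backorder]. Adds restock_request, backorder.
backorder first appears in round 2.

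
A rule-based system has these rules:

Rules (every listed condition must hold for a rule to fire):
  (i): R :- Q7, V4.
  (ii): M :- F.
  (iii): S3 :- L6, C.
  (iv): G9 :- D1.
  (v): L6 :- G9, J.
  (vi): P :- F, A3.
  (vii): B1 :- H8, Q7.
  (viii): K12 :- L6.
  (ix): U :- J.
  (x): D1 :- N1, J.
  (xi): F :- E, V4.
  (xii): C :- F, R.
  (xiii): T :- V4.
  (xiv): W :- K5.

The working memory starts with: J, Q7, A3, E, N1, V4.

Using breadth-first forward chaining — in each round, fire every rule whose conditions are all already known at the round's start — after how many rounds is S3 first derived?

4

Round 1: (i) [R :- Q7, V4.]; (ix) [U :- J.]; (x) [D1 :- N1, J.]; (xi) [F :- E, V4.]; (xiii) [T :- V4.]. Adds R, U, D1, F, T.
Round 2: (ii) [M :- F.]; (iv) [G9 :- D1.]; (vi) [P :- F, A3.]; (xii) [C :- F, R.]. Adds M, G9, P, C.
Round 3: (v) [L6 :- G9, J.]. Adds L6.
Round 4: (iii) [S3 :- L6, C.]; (viii) [K12 :- L6.]. Adds S3, K12.
S3 first appears in round 4.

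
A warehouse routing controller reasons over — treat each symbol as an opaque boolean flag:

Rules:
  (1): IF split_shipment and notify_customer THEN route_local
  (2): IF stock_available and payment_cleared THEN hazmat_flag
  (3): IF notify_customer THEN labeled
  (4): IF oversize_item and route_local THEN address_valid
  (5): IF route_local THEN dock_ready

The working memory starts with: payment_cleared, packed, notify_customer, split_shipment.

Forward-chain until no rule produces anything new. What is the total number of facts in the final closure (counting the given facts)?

[1] (1) [IF split_shipment and notify_customer THEN route_local]; (3) [IF notify_customer THEN labeled]. ⇒ new: route_local, labeled.
[2] (5) [IF route_local THEN dock_ready]. ⇒ new: dock_ready.
Closure: {dock_ready, labeled, notify_customer, packed, payment_cleared, route_local, split_shipment} — 7 facts.

7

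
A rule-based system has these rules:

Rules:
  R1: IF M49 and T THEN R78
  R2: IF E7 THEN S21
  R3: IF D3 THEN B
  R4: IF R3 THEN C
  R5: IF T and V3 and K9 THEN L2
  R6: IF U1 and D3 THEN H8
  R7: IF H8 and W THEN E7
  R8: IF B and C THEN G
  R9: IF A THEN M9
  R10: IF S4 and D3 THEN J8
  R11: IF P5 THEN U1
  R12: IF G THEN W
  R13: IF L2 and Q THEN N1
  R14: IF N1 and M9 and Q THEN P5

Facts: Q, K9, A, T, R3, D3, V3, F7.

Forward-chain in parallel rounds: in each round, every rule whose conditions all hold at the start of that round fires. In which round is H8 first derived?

5

Round 1: R3 [IF D3 THEN B]; R4 [IF R3 THEN C]; R5 [IF T and V3 and K9 THEN L2]; R9 [IF A THEN M9]. New: B, C, L2, M9.
Round 2: R8 [IF B and C THEN G]; R13 [IF L2 and Q THEN N1]. New: G, N1.
Round 3: R12 [IF G THEN W]; R14 [IF N1 and M9 and Q THEN P5]. New: W, P5.
Round 4: R11 [IF P5 THEN U1]. New: U1.
Round 5: R6 [IF U1 and D3 THEN H8]. New: H8.
H8 first appears in round 5.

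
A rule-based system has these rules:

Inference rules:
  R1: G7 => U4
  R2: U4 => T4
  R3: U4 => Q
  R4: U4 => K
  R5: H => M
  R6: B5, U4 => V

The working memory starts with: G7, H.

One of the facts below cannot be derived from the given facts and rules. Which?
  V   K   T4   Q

Round 1: R1 [G7 => U4]; R5 [H => M]. Adds U4, M.
Round 2: R2 [U4 => T4]; R3 [U4 => Q]; R4 [U4 => K]. Adds T4, Q, K.
Derived: Q (round 2), T4 (round 2), K (round 2). V never appears in any round.

V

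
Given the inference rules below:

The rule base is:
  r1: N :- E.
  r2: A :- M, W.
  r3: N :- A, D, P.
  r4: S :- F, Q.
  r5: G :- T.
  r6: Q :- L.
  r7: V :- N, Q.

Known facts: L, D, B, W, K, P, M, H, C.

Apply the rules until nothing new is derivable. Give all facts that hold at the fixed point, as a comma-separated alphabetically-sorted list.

Round 1: r2 [A :- M, W.]; r6 [Q :- L.]. New: A, Q.
Round 2: r3 [N :- A, D, P.]. New: N.
Round 3: r7 [V :- N, Q.]. New: V.

A, B, C, D, H, K, L, M, N, P, Q, V, W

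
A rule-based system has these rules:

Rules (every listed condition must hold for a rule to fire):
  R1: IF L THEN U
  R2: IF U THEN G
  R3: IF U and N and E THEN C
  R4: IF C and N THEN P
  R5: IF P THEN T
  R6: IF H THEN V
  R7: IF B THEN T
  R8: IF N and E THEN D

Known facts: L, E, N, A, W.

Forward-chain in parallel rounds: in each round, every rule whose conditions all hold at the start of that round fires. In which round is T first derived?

4

Round 1 fires R1, R8, giving U, D.
Round 2 fires R2, R3, giving G, C.
Round 3 fires R4, giving P.
Round 4 fires R5, giving T.
T first appears in round 4.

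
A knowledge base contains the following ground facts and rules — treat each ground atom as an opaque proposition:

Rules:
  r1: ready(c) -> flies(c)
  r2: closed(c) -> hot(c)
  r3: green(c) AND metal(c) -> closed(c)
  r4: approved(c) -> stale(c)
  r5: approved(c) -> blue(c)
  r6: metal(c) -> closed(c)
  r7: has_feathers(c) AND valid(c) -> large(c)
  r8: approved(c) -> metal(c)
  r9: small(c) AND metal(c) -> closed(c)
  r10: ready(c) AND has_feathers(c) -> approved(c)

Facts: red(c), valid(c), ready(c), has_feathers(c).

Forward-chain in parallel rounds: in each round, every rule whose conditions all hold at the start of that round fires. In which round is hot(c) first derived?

4

Round 1 — r1, r7, r10, derive flies(c), large(c), approved(c).
Round 2 — r4, r5, r8, derive stale(c), blue(c), metal(c).
Round 3 — r6, derive closed(c).
Round 4 — r2, derive hot(c).
hot(c) first appears in round 4.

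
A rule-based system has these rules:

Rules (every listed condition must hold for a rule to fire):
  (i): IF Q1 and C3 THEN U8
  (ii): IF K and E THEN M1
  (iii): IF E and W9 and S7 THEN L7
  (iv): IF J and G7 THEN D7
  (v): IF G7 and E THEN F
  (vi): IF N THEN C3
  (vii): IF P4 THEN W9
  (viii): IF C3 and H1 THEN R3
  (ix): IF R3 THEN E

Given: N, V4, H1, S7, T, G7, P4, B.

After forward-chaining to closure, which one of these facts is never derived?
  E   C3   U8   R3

Round 1 — (vi), (vii), derive C3, W9.
Round 2 — (viii), derive R3.
Round 3 — (ix), derive E.
Round 4 — (iii), (v), derive L7, F.
Derived: R3 (round 2), E (round 3), C3 (round 1). U8 never appears in any round.

U8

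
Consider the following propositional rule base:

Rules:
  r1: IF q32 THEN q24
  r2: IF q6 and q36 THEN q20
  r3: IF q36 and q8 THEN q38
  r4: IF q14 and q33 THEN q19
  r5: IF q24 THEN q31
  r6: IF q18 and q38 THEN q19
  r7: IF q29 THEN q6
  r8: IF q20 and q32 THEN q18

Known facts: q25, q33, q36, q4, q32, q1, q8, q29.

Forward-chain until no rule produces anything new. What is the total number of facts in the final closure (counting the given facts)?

Round 1 — r1, r3, r7, derive q24, q38, q6.
Round 2 — r2, r5, derive q20, q31.
Round 3 — r8, derive q18.
Round 4 — r6, derive q19.
Closure: {q1, q18, q19, q20, q24, q25, q29, q31, q32, q33, q36, q38, q4, q6, q8} — 15 facts.

15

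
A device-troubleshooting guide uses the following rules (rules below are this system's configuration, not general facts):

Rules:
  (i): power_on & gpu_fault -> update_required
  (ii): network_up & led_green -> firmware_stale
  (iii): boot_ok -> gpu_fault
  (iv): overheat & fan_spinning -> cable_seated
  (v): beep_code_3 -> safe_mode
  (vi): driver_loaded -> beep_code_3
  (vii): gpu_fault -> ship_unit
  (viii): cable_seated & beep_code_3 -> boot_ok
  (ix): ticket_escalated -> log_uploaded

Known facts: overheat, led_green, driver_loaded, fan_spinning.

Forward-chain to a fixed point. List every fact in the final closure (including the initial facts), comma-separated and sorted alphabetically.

Round 1 — (iv), (vi), derive cable_seated, beep_code_3.
Round 2 — (v), (viii), derive safe_mode, boot_ok.
Round 3 — (iii), derive gpu_fault.
Round 4 — (vii), derive ship_unit.

beep_code_3, boot_ok, cable_seated, driver_loaded, fan_spinning, gpu_fault, led_green, overheat, safe_mode, ship_unit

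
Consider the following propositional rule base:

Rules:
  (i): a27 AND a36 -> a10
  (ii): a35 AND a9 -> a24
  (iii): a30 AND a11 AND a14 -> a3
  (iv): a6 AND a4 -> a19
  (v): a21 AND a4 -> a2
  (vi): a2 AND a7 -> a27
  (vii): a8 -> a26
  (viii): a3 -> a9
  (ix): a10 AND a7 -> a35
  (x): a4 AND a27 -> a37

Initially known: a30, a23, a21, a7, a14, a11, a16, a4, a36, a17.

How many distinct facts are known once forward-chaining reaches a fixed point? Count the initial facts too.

18

Round 1 fires (iii), (v), giving a3, a2.
Round 2 fires (vi), (viii), giving a27, a9.
Round 3 fires (i), (x), giving a10, a37.
Round 4 fires (ix), giving a35.
Round 5 fires (ii), giving a24.
Closure: {a10, a11, a14, a16, a17, a2, a21, a23, a24, a27, a3, a30, a35, a36, a37, a4, a7, a9} — 18 facts.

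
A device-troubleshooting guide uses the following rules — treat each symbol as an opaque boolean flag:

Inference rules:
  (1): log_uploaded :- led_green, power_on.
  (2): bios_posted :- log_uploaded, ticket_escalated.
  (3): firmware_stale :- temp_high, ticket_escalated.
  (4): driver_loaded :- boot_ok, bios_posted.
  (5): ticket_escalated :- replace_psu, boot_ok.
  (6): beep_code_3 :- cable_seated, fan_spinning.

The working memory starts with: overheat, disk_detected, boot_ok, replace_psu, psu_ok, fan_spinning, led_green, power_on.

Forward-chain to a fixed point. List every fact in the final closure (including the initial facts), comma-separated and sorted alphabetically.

bios_posted, boot_ok, disk_detected, driver_loaded, fan_spinning, led_green, log_uploaded, overheat, power_on, psu_ok, replace_psu, ticket_escalated

Round 1: (1) [log_uploaded :- led_green, power_on.]; (5) [ticket_escalated :- replace_psu, boot_ok.]. New: log_uploaded, ticket_escalated.
Round 2: (2) [bios_posted :- log_uploaded, ticket_escalated.]. New: bios_posted.
Round 3: (4) [driver_loaded :- boot_ok, bios_posted.]. New: driver_loaded.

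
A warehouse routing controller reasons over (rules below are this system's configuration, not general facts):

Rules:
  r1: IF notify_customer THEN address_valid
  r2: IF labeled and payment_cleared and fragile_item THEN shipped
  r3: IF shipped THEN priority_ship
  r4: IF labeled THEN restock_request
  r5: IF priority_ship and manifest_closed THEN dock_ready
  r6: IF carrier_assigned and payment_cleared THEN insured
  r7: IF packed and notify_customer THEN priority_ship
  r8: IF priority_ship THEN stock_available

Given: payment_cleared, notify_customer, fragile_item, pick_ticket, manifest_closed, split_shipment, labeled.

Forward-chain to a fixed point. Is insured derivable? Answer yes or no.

no

Round 1: r1 [IF notify_customer THEN address_valid]; r2 [IF labeled and payment_cleared and fragile_item THEN shipped]; r4 [IF labeled THEN restock_request]. Adds address_valid, shipped, restock_request.
Round 2: r3 [IF shipped THEN priority_ship]. Adds priority_ship.
Round 3: r5 [IF priority_ship and manifest_closed THEN dock_ready]; r8 [IF priority_ship THEN stock_available]. Adds dock_ready, stock_available.
Fixed point reached. insured is concluded only by r6; r6 needs carrier_assigned (never derived).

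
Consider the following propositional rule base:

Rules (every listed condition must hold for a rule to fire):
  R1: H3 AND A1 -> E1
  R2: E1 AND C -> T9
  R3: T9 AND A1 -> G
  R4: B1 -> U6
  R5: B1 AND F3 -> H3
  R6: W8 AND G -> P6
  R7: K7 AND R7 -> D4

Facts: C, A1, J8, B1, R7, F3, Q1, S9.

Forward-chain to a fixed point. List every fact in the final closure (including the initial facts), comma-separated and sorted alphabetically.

A1, B1, C, E1, F3, G, H3, J8, Q1, R7, S9, T9, U6

Round 1: R4 [B1 -> U6]; R5 [B1 AND F3 -> H3]. New: U6, H3.
Round 2: R1 [H3 AND A1 -> E1]. New: E1.
Round 3: R2 [E1 AND C -> T9]. New: T9.
Round 4: R3 [T9 AND A1 -> G]. New: G.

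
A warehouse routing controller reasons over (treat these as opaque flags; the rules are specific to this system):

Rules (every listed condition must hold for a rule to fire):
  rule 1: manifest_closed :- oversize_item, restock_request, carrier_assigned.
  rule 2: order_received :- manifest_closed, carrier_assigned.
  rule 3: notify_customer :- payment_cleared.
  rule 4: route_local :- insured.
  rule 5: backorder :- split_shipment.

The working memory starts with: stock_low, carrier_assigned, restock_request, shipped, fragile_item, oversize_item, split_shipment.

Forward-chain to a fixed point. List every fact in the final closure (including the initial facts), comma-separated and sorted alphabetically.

backorder, carrier_assigned, fragile_item, manifest_closed, order_received, oversize_item, restock_request, shipped, split_shipment, stock_low

[1] rule 1 [manifest_closed :- oversize_item, restock_request, carrier_assigned.]; rule 5 [backorder :- split_shipment.]. ⇒ new: manifest_closed, backorder.
[2] rule 2 [order_received :- manifest_closed, carrier_assigned.]. ⇒ new: order_received.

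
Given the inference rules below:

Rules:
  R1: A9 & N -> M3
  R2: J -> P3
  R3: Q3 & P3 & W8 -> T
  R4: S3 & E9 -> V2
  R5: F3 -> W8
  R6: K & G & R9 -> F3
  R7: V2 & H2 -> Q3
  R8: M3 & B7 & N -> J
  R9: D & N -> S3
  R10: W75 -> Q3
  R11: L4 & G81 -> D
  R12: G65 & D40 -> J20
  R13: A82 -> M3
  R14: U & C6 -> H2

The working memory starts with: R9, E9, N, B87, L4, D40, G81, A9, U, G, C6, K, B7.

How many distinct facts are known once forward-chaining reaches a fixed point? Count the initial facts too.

Round 1 fires R1, R6, R11, R14, giving M3, F3, D, H2.
Round 2 fires R5, R8, R9, giving W8, J, S3.
Round 3 fires R2, R4, giving P3, V2.
Round 4 fires R7, giving Q3.
Round 5 fires R3, giving T.
Closure: {A9, B7, B87, C6, D, D40, E9, F3, G, G81, H2, J, K, L4, M3, N, P3, Q3, R9, S3, T, U, V2, W8} — 24 facts.

24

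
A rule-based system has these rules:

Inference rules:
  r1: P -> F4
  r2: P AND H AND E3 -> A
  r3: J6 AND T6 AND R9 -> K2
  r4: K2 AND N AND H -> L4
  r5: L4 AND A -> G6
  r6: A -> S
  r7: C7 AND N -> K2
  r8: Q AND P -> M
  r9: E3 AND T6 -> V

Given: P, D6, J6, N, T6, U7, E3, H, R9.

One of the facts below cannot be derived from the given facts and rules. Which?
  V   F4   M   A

M

Round 1 — r1, r2, r3, r9, derive F4, A, K2, V.
Round 2 — r4, r6, derive L4, S.
Round 3 — r5, derive G6.
Derived: F4 (round 1), A (round 1), V (round 1). M never appears in any round.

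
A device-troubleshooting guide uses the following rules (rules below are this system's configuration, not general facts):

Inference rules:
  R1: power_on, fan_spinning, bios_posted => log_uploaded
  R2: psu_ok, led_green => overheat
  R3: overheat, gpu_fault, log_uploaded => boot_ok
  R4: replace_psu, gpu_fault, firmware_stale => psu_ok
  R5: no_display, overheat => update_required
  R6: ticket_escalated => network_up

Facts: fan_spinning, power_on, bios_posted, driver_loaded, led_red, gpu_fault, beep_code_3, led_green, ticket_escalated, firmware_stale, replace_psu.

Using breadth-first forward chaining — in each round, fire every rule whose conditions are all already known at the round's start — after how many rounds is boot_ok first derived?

[1] R1 [power_on, fan_spinning, bios_posted => log_uploaded]; R4 [replace_psu, gpu_fault, firmware_stale => psu_ok]; R6 [ticket_escalated => network_up]. ⇒ new: log_uploaded, psu_ok, network_up.
[2] R2 [psu_ok, led_green => overheat]. ⇒ new: overheat.
[3] R3 [overheat, gpu_fault, log_uploaded => boot_ok]. ⇒ new: boot_ok.
boot_ok first appears in round 3.

3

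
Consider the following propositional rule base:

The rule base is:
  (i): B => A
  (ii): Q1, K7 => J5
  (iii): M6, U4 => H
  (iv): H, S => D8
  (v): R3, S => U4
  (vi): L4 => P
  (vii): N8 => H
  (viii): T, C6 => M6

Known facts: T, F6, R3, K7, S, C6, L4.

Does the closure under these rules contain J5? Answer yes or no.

no

[1] (v) [R3, S => U4]; (vi) [L4 => P]; (viii) [T, C6 => M6]. ⇒ new: U4, P, M6.
[2] (iii) [M6, U4 => H]. ⇒ new: H.
[3] (iv) [H, S => D8]. ⇒ new: D8.
Fixed point reached. J5 is concluded only by (ii); (ii) needs Q1 (never derived).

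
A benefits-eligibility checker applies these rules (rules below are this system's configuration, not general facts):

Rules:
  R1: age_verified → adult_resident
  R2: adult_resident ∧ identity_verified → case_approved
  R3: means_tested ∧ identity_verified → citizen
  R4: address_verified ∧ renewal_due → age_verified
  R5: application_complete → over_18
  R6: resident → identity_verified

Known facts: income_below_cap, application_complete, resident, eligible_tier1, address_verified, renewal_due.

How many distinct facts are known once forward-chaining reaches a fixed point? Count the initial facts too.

11

Round 1: R4 [address_verified ∧ renewal_due → age_verified]; R5 [application_complete → over_18]; R6 [resident → identity_verified]. New: age_verified, over_18, identity_verified.
Round 2: R1 [age_verified → adult_resident]. New: adult_resident.
Round 3: R2 [adult_resident ∧ identity_verified → case_approved]. New: case_approved.
Closure: {address_verified, adult_resident, age_verified, application_complete, case_approved, eligible_tier1, identity_verified, income_below_cap, over_18, renewal_due, resident} — 11 facts.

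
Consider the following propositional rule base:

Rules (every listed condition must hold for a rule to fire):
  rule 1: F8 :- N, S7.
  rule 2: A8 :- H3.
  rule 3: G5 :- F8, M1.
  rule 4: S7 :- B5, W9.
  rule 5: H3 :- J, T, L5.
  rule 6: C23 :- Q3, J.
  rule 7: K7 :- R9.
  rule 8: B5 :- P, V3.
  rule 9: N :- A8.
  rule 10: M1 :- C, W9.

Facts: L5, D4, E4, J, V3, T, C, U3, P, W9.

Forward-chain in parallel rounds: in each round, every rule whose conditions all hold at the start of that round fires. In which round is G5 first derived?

5

Round 1: rule 5 [H3 :- J, T, L5.]; rule 8 [B5 :- P, V3.]; rule 10 [M1 :- C, W9.]. New: H3, B5, M1.
Round 2: rule 2 [A8 :- H3.]; rule 4 [S7 :- B5, W9.]. New: A8, S7.
Round 3: rule 9 [N :- A8.]. New: N.
Round 4: rule 1 [F8 :- N, S7.]. New: F8.
Round 5: rule 3 [G5 :- F8, M1.]. New: G5.
G5 first appears in round 5.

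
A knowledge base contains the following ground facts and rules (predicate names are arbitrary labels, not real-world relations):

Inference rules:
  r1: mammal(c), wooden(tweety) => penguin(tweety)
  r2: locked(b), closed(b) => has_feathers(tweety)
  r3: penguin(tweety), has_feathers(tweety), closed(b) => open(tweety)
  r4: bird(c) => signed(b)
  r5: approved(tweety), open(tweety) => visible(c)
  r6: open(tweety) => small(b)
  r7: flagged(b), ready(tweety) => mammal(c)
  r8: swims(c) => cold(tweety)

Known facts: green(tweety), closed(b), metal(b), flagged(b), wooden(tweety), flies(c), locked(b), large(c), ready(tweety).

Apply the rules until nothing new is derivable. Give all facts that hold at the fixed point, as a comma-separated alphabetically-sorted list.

closed(b), flagged(b), flies(c), green(tweety), has_feathers(tweety), large(c), locked(b), mammal(c), metal(b), open(tweety), penguin(tweety), ready(tweety), small(b), wooden(tweety)

Round 1 fires r2, r7, giving has_feathers(tweety), mammal(c).
Round 2 fires r1, giving penguin(tweety).
Round 3 fires r3, giving open(tweety).
Round 4 fires r6, giving small(b).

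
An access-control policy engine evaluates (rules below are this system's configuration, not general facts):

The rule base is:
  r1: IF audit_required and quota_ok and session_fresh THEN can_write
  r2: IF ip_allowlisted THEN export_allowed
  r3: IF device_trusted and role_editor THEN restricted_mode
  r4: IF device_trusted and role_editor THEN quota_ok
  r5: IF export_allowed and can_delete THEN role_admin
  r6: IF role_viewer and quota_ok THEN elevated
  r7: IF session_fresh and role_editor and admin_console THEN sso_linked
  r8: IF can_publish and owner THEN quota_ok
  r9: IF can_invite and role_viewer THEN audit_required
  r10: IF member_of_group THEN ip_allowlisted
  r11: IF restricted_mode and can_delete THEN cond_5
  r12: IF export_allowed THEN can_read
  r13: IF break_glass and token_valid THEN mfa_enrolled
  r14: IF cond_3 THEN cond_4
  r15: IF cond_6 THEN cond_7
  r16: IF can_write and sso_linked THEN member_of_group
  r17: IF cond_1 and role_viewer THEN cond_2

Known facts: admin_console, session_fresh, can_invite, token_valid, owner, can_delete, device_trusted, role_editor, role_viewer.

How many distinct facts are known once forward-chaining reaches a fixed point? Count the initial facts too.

Round 1: r3 [IF device_trusted and role_editor THEN restricted_mode]; r4 [IF device_trusted and role_editor THEN quota_ok]; r7 [IF session_fresh and role_editor and admin_console THEN sso_linked]; r9 [IF can_invite and role_viewer THEN audit_required]. Adds restricted_mode, quota_ok, sso_linked, audit_required.
Round 2: r1 [IF audit_required and quota_ok and session_fresh THEN can_write]; r6 [IF role_viewer and quota_ok THEN elevated]; r11 [IF restricted_mode and can_delete THEN cond_5]. Adds can_write, elevated, cond_5.
Round 3: r16 [IF can_write and sso_linked THEN member_of_group]. Adds member_of_group.
Round 4: r10 [IF member_of_group THEN ip_allowlisted]. Adds ip_allowlisted.
Round 5: r2 [IF ip_allowlisted THEN export_allowed]. Adds export_allowed.
Round 6: r5 [IF export_allowed and can_delete THEN role_admin]; r12 [IF export_allowed THEN can_read]. Adds role_admin, can_read.
Closure: {admin_console, audit_required, can_delete, can_invite, can_read, can_write, cond_5, device_trusted, elevated, export_allowed, ip_allowlisted, member_of_group, owner, quota_ok, restricted_mode, role_admin, role_editor, role_viewer, session_fresh, sso_linked, token_valid} — 21 facts.

21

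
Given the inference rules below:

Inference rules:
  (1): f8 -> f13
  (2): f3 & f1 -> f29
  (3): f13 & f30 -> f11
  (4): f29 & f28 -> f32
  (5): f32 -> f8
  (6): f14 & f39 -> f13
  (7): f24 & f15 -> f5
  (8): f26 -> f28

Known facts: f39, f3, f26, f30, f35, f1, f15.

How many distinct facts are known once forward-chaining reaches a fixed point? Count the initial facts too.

13

[1] (2) [f3 & f1 -> f29]; (8) [f26 -> f28]. ⇒ new: f29, f28.
[2] (4) [f29 & f28 -> f32]. ⇒ new: f32.
[3] (5) [f32 -> f8]. ⇒ new: f8.
[4] (1) [f8 -> f13]. ⇒ new: f13.
[5] (3) [f13 & f30 -> f11]. ⇒ new: f11.
Closure: {f1, f11, f13, f15, f26, f28, f29, f3, f30, f32, f35, f39, f8} — 13 facts.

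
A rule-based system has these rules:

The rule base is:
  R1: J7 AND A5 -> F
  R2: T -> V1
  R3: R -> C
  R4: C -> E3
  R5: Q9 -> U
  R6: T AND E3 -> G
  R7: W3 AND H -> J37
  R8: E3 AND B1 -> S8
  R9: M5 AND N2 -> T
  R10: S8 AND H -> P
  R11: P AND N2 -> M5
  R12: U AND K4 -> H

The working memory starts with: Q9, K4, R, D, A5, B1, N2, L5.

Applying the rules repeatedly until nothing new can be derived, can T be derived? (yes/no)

Round 1: R3 [R -> C]; R5 [Q9 -> U]. New: C, U.
Round 2: R4 [C -> E3]; R12 [U AND K4 -> H]. New: E3, H.
Round 3: R8 [E3 AND B1 -> S8]. New: S8.
Round 4: R10 [S8 AND H -> P]. New: P.
Round 5: R11 [P AND N2 -> M5]. New: M5.
Round 6: R9 [M5 AND N2 -> T]. New: T.
Round 7: R2 [T -> V1]; R6 [T AND E3 -> G]. New: V1, G.
T appears in round 6, so it is derivable.

yes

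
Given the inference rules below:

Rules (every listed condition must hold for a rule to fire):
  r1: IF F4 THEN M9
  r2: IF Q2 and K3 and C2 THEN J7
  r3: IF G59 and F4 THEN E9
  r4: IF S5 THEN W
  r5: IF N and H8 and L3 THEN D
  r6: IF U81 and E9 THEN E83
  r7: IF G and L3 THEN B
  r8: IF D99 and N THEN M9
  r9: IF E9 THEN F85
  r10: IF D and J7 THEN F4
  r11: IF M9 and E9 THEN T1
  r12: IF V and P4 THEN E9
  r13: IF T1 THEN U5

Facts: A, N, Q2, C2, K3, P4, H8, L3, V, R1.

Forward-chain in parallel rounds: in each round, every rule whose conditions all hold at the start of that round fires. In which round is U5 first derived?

5

Round 1: r2 [IF Q2 and K3 and C2 THEN J7]; r5 [IF N and H8 and L3 THEN D]; r12 [IF V and P4 THEN E9]. Adds J7, D, E9.
Round 2: r9 [IF E9 THEN F85]; r10 [IF D and J7 THEN F4]. Adds F85, F4.
Round 3: r1 [IF F4 THEN M9]. Adds M9.
Round 4: r11 [IF M9 and E9 THEN T1]. Adds T1.
Round 5: r13 [IF T1 THEN U5]. Adds U5.
U5 first appears in round 5.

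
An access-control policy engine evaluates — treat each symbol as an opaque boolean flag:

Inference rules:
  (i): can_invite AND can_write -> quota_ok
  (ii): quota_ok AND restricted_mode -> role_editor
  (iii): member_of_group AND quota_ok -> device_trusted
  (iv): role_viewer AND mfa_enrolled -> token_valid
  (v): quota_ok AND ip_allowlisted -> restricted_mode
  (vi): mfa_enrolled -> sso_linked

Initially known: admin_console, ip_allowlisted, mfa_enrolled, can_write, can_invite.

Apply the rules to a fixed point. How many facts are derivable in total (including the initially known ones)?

9

Round 1: (i) [can_invite AND can_write -> quota_ok]; (vi) [mfa_enrolled -> sso_linked]. New: quota_ok, sso_linked.
Round 2: (v) [quota_ok AND ip_allowlisted -> restricted_mode]. New: restricted_mode.
Round 3: (ii) [quota_ok AND restricted_mode -> role_editor]. New: role_editor.
Closure: {admin_console, can_invite, can_write, ip_allowlisted, mfa_enrolled, quota_ok, restricted_mode, role_editor, sso_linked} — 9 facts.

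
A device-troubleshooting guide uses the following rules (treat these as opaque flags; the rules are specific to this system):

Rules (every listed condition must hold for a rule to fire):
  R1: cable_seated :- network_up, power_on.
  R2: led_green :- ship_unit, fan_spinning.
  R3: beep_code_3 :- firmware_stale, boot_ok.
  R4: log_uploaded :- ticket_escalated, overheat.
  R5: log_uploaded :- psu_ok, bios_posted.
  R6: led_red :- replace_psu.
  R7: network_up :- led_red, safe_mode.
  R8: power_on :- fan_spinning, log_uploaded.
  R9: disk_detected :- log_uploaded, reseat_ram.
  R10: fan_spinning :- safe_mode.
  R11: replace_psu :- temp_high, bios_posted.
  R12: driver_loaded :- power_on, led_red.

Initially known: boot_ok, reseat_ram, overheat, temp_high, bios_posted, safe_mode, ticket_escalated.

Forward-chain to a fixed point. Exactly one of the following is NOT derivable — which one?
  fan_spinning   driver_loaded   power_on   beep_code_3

Round 1: R4 [log_uploaded :- ticket_escalated, overheat.]; R10 [fan_spinning :- safe_mode.]; R11 [replace_psu :- temp_high, bios_posted.]. Adds log_uploaded, fan_spinning, replace_psu.
Round 2: R6 [led_red :- replace_psu.]; R8 [power_on :- fan_spinning, log_uploaded.]; R9 [disk_detected :- log_uploaded, reseat_ram.]. Adds led_red, power_on, disk_detected.
Round 3: R7 [network_up :- led_red, safe_mode.]; R12 [driver_loaded :- power_on, led_red.]. Adds network_up, driver_loaded.
Round 4: R1 [cable_seated :- network_up, power_on.]. Adds cable_seated.
Derived: fan_spinning (round 1), driver_loaded (round 3), power_on (round 2). beep_code_3 never appears in any round.

beep_code_3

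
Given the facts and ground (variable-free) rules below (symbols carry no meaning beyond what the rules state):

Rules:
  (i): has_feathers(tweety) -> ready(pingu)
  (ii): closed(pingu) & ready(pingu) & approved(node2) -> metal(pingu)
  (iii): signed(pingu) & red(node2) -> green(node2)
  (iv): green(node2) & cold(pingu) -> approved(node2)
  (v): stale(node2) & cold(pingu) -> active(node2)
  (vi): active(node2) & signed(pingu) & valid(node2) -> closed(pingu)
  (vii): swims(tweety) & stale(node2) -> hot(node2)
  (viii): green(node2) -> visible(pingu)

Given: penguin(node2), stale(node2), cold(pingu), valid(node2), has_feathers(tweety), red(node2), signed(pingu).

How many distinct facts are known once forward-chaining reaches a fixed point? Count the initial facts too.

[1] (i) [has_feathers(tweety) -> ready(pingu)]; (iii) [signed(pingu) & red(node2) -> green(node2)]; (v) [stale(node2) & cold(pingu) -> active(node2)]. ⇒ new: ready(pingu), green(node2), active(node2).
[2] (iv) [green(node2) & cold(pingu) -> approved(node2)]; (vi) [active(node2) & signed(pingu) & valid(node2) -> closed(pingu)]; (viii) [green(node2) -> visible(pingu)]. ⇒ new: approved(node2), closed(pingu), visible(pingu).
[3] (ii) [closed(pingu) & ready(pingu) & approved(node2) -> metal(pingu)]. ⇒ new: metal(pingu).
Closure: {active(node2), approved(node2), closed(pingu), cold(pingu), green(node2), has_feathers(tweety), metal(pingu), penguin(node2), ready(pingu), red(node2), signed(pingu), stale(node2), valid(node2), visible(pingu)} — 14 facts.

14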